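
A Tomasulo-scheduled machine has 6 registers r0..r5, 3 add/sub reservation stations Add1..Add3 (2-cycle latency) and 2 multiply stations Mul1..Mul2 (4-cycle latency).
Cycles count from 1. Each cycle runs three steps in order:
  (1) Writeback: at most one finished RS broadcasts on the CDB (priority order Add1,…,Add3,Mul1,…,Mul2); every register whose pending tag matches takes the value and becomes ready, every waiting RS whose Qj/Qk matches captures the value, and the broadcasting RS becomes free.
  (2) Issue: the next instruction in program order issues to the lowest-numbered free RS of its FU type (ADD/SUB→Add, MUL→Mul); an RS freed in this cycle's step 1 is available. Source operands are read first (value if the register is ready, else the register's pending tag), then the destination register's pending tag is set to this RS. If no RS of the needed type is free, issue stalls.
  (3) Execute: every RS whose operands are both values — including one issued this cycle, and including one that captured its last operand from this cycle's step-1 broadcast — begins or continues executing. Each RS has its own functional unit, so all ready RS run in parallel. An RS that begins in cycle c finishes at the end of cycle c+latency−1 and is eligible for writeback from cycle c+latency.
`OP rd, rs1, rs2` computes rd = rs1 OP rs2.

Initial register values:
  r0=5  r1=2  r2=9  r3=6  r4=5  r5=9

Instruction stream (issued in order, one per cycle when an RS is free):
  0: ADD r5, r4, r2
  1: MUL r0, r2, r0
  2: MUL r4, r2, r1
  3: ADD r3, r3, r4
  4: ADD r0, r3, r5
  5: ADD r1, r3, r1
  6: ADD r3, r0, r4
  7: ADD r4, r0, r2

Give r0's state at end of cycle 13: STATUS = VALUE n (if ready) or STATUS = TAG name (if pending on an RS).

STATUS = VALUE 38

c1: issue ADD r5<-Add1 | r0:5,r1:2,r2:9,r3:6,r4:5,r5:Add1
c2: issue MUL r0<-Mul1 | r0:Mul1,r1:2,r2:9,r3:6,r4:5,r5:Add1
c3: CDB Add1=14; issue MUL r4<-Mul2 | r0:Mul1,r1:2,r2:9,r3:6,r4:Mul2,r5:14
c4: issue ADD r3<-Add1 | r0:Mul1,r1:2,r2:9,r3:Add1,r4:Mul2,r5:14
c5: issue ADD r0<-Add2 | r0:Add2,r1:2,r2:9,r3:Add1,r4:Mul2,r5:14
c6: CDB Mul1=45; issue ADD r1<-Add3 | r0:Add2,r1:Add3,r2:9,r3:Add1,r4:Mul2,r5:14
c7: CDB Mul2=18; stall | r0:Add2,r1:Add3,r2:9,r3:Add1,r4:18,r5:14
c8: stall | r0:Add2,r1:Add3,r2:9,r3:Add1,r4:18,r5:14
c9: CDB Add1=24; issue ADD r3<-Add1 | r0:Add2,r1:Add3,r2:9,r3:Add1,r4:18,r5:14
c10: stall | r0:Add2,r1:Add3,r2:9,r3:Add1,r4:18,r5:14
c11: CDB Add2=38; issue ADD r4<-Add2 | r0:38,r1:Add3,r2:9,r3:Add1,r4:Add2,r5:14
c12: CDB Add3=26 | r0:38,r1:26,r2:9,r3:Add1,r4:Add2,r5:14
c13: CDB Add1=56 | r0:38,r1:26,r2:9,r3:56,r4:Add2,r5:14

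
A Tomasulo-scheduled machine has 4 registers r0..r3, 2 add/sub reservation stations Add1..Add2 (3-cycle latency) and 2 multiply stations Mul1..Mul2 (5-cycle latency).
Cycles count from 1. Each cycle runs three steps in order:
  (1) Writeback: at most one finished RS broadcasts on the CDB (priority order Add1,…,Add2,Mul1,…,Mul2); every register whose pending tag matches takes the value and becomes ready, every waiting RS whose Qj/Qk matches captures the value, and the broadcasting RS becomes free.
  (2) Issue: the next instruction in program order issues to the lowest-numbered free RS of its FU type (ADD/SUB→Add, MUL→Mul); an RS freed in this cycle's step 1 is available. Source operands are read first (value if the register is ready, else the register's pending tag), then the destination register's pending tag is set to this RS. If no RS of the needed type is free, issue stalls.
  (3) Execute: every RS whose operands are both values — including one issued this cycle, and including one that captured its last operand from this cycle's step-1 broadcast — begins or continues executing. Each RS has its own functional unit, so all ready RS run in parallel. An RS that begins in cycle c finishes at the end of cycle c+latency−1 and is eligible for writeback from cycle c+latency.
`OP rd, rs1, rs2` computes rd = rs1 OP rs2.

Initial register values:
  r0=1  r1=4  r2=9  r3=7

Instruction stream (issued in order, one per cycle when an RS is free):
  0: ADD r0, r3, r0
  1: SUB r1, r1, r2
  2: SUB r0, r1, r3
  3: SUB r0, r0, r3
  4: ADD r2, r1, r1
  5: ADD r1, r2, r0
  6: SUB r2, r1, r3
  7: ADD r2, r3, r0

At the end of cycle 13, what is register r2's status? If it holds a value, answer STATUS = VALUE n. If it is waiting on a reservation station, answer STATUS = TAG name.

cycle 1: issue ADD r0<-Add1 // r0:Add1,r1:4,r2:9,r3:7
cycle 2: issue SUB r1<-Add2 // r0:Add1,r1:Add2,r2:9,r3:7
cycle 3: stall // r0:Add1,r1:Add2,r2:9,r3:7
cycle 4: CDB Add1=8; issue SUB r0<-Add1 // r0:Add1,r1:Add2,r2:9,r3:7
cycle 5: CDB Add2=-5; issue SUB r0<-Add2 // r0:Add2,r1:-5,r2:9,r3:7
cycle 6: stall // r0:Add2,r1:-5,r2:9,r3:7
cycle 7: stall // r0:Add2,r1:-5,r2:9,r3:7
cycle 8: CDB Add1=-12; issue ADD r2<-Add1 // r0:Add2,r1:-5,r2:Add1,r3:7
cycle 9: stall // r0:Add2,r1:-5,r2:Add1,r3:7
cycle 10: stall // r0:Add2,r1:-5,r2:Add1,r3:7
cycle 11: CDB Add1=-10; issue ADD r1<-Add1 // r0:Add2,r1:Add1,r2:-10,r3:7
cycle 12: CDB Add2=-19; issue SUB r2<-Add2 // r0:-19,r1:Add1,r2:Add2,r3:7
cycle 13: stall // r0:-19,r1:Add1,r2:Add2,r3:7

STATUS = TAG Add2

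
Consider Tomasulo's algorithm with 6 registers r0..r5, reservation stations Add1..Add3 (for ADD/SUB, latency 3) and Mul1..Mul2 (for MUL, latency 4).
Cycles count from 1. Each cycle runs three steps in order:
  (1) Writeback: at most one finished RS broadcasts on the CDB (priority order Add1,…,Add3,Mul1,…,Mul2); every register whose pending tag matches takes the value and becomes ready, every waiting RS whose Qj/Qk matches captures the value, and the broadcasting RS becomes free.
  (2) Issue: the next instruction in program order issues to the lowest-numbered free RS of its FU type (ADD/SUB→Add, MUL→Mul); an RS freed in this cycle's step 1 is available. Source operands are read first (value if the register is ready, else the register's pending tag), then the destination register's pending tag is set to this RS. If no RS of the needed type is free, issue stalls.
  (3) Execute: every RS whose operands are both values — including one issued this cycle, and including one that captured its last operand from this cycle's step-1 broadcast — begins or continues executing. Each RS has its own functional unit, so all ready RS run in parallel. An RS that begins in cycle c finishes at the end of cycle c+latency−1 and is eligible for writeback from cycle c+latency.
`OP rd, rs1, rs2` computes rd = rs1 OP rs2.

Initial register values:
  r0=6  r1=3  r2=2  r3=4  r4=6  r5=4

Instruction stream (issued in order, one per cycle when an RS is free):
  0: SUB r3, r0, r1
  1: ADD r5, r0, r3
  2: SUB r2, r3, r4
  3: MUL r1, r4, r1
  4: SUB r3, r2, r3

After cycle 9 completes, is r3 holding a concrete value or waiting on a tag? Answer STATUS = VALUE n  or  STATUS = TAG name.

STATUS = TAG Add1

  c1: issue SUB r3<-Add1  regs: r0:6,r1:3,r2:2,r3:Add1,r4:6,r5:4
  c2: issue ADD r5<-Add2  regs: r0:6,r1:3,r2:2,r3:Add1,r4:6,r5:Add2
  c3: issue SUB r2<-Add3  regs: r0:6,r1:3,r2:Add3,r3:Add1,r4:6,r5:Add2
  c4: CDB Add1=3; issue MUL r1<-Mul1  regs: r0:6,r1:Mul1,r2:Add3,r3:3,r4:6,r5:Add2
  c5: issue SUB r3<-Add1  regs: r0:6,r1:Mul1,r2:Add3,r3:Add1,r4:6,r5:Add2
  c6: -  regs: r0:6,r1:Mul1,r2:Add3,r3:Add1,r4:6,r5:Add2
  c7: CDB Add2=9  regs: r0:6,r1:Mul1,r2:Add3,r3:Add1,r4:6,r5:9
  c8: CDB Add3=-3  regs: r0:6,r1:Mul1,r2:-3,r3:Add1,r4:6,r5:9
  c9: CDB Mul1=18  regs: r0:6,r1:18,r2:-3,r3:Add1,r4:6,r5:9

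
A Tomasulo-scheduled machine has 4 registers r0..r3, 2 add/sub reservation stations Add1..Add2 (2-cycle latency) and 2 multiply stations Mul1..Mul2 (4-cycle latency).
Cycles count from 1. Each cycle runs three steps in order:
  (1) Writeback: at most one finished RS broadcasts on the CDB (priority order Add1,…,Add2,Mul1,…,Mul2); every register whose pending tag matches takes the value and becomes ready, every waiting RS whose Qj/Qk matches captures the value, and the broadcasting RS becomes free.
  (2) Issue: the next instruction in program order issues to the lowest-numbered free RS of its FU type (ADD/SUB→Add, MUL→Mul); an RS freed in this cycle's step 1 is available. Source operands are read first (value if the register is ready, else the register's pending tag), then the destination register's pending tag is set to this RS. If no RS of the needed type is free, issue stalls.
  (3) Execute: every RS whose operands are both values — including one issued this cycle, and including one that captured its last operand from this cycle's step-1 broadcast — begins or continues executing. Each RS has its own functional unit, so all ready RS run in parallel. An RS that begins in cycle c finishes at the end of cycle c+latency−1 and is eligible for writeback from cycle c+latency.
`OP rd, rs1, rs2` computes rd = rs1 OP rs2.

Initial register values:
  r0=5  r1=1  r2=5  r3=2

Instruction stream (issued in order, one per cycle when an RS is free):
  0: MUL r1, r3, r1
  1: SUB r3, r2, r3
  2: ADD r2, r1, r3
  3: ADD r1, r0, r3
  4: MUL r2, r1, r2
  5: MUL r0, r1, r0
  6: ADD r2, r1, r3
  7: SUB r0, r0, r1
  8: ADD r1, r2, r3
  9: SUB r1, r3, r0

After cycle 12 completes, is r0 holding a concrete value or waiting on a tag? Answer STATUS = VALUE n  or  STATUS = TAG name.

STATUS = VALUE 32

c1: issue MUL r1<-Mul1 | r0:5,r1:Mul1,r2:5,r3:2
c2: issue SUB r3<-Add1 | r0:5,r1:Mul1,r2:5,r3:Add1
c3: issue ADD r2<-Add2 | r0:5,r1:Mul1,r2:Add2,r3:Add1
c4: CDB Add1=3; issue ADD r1<-Add1 | r0:5,r1:Add1,r2:Add2,r3:3
c5: CDB Mul1=2; issue MUL r2<-Mul1 | r0:5,r1:Add1,r2:Mul1,r3:3
c6: CDB Add1=8; issue MUL r0<-Mul2 | r0:Mul2,r1:8,r2:Mul1,r3:3
c7: CDB Add2=5; issue ADD r2<-Add1 | r0:Mul2,r1:8,r2:Add1,r3:3
c8: issue SUB r0<-Add2 | r0:Add2,r1:8,r2:Add1,r3:3
c9: CDB Add1=11; issue ADD r1<-Add1 | r0:Add2,r1:Add1,r2:11,r3:3
c10: CDB Mul2=40; stall | r0:Add2,r1:Add1,r2:11,r3:3
c11: CDB Add1=14; issue SUB r1<-Add1 | r0:Add2,r1:Add1,r2:11,r3:3
c12: CDB Add2=32 | r0:32,r1:Add1,r2:11,r3:3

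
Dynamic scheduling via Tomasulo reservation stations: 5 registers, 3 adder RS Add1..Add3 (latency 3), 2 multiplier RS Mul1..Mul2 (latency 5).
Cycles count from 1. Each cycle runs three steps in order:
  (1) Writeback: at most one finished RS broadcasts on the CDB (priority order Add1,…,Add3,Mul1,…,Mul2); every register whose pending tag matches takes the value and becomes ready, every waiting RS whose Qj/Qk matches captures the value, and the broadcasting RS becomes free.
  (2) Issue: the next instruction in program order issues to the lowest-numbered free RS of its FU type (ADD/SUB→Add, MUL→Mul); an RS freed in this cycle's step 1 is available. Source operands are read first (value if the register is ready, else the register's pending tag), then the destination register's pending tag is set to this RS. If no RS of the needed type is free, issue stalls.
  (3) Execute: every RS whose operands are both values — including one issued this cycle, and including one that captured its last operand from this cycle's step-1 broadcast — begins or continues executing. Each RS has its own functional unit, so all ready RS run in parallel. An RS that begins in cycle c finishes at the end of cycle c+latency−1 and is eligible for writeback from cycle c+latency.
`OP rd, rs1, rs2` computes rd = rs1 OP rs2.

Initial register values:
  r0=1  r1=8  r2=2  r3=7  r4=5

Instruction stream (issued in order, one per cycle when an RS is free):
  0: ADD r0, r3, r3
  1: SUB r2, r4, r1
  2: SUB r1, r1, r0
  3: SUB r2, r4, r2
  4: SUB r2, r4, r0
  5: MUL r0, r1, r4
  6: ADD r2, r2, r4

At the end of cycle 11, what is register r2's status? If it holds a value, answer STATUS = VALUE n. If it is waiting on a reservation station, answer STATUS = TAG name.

STATUS = TAG Add3

cycle 1: issue ADD r0<-Add1 // r0:Add1,r1:8,r2:2,r3:7,r4:5
cycle 2: issue SUB r2<-Add2 // r0:Add1,r1:8,r2:Add2,r3:7,r4:5
cycle 3: issue SUB r1<-Add3 // r0:Add1,r1:Add3,r2:Add2,r3:7,r4:5
cycle 4: CDB Add1=14; issue SUB r2<-Add1 // r0:14,r1:Add3,r2:Add1,r3:7,r4:5
cycle 5: CDB Add2=-3; issue SUB r2<-Add2 // r0:14,r1:Add3,r2:Add2,r3:7,r4:5
cycle 6: issue MUL r0<-Mul1 // r0:Mul1,r1:Add3,r2:Add2,r3:7,r4:5
cycle 7: CDB Add3=-6; issue ADD r2<-Add3 // r0:Mul1,r1:-6,r2:Add3,r3:7,r4:5
cycle 8: CDB Add1=8 // r0:Mul1,r1:-6,r2:Add3,r3:7,r4:5
cycle 9: CDB Add2=-9 // r0:Mul1,r1:-6,r2:Add3,r3:7,r4:5
cycle 10: - // r0:Mul1,r1:-6,r2:Add3,r3:7,r4:5
cycle 11: - // r0:Mul1,r1:-6,r2:Add3,r3:7,r4:5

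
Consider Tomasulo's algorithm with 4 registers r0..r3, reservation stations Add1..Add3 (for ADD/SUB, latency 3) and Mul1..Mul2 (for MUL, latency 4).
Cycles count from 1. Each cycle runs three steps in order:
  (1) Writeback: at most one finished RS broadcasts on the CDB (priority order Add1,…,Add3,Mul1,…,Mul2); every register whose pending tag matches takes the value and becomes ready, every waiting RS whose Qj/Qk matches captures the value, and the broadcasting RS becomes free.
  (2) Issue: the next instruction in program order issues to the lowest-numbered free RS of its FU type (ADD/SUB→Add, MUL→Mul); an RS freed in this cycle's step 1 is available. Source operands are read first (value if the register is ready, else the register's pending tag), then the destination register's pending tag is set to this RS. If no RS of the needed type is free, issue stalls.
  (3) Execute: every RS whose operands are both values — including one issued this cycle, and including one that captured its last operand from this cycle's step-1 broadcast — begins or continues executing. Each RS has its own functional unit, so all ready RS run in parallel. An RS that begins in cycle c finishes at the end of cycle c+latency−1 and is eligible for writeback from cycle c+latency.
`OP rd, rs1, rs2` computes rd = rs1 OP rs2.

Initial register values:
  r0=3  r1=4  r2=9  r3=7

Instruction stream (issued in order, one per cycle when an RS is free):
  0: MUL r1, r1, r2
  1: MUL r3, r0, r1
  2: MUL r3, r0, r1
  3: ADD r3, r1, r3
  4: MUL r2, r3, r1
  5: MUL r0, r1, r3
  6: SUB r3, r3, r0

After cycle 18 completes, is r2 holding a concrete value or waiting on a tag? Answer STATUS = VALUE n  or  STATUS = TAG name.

STATUS = VALUE 5184

cycle 1: issue MUL r1<-Mul1 // r0:3,r1:Mul1,r2:9,r3:7
cycle 2: issue MUL r3<-Mul2 // r0:3,r1:Mul1,r2:9,r3:Mul2
cycle 3: stall // r0:3,r1:Mul1,r2:9,r3:Mul2
cycle 4: stall // r0:3,r1:Mul1,r2:9,r3:Mul2
cycle 5: CDB Mul1=36; issue MUL r3<-Mul1 // r0:3,r1:36,r2:9,r3:Mul1
cycle 6: issue ADD r3<-Add1 // r0:3,r1:36,r2:9,r3:Add1
cycle 7: stall // r0:3,r1:36,r2:9,r3:Add1
cycle 8: stall // r0:3,r1:36,r2:9,r3:Add1
cycle 9: CDB Mul1=108; issue MUL r2<-Mul1 // r0:3,r1:36,r2:Mul1,r3:Add1
cycle 10: CDB Mul2=108; issue MUL r0<-Mul2 // r0:Mul2,r1:36,r2:Mul1,r3:Add1
cycle 11: issue SUB r3<-Add2 // r0:Mul2,r1:36,r2:Mul1,r3:Add2
cycle 12: CDB Add1=144 // r0:Mul2,r1:36,r2:Mul1,r3:Add2
cycle 13: - // r0:Mul2,r1:36,r2:Mul1,r3:Add2
cycle 14: - // r0:Mul2,r1:36,r2:Mul1,r3:Add2
cycle 15: - // r0:Mul2,r1:36,r2:Mul1,r3:Add2
cycle 16: CDB Mul1=5184 // r0:Mul2,r1:36,r2:5184,r3:Add2
cycle 17: CDB Mul2=5184 // r0:5184,r1:36,r2:5184,r3:Add2
cycle 18: - // r0:5184,r1:36,r2:5184,r3:Add2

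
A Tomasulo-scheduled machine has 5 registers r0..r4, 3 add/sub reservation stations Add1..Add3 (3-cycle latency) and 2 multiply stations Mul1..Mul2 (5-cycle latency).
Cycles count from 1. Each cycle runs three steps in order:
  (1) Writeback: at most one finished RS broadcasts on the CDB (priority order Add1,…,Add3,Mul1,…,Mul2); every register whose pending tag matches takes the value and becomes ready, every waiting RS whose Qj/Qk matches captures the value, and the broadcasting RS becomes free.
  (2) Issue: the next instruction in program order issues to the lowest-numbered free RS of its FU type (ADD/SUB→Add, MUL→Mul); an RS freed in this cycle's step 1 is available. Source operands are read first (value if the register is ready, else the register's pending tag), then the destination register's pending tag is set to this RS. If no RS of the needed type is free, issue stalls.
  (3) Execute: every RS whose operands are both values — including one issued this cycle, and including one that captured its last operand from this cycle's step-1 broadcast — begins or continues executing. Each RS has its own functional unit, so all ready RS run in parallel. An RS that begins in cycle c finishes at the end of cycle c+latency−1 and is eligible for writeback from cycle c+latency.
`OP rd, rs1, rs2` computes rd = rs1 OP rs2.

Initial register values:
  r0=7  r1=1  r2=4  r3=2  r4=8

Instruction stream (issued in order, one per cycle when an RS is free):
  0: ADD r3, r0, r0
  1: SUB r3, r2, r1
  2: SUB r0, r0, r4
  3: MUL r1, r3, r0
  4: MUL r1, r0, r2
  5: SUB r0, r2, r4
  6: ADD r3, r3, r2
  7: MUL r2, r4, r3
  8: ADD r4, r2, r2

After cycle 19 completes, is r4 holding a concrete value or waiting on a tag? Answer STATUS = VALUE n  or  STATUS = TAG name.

STATUS = VALUE 112

c1: issue ADD r3<-Add1 | r0:7,r1:1,r2:4,r3:Add1,r4:8
c2: issue SUB r3<-Add2 | r0:7,r1:1,r2:4,r3:Add2,r4:8
c3: issue SUB r0<-Add3 | r0:Add3,r1:1,r2:4,r3:Add2,r4:8
c4: CDB Add1=14; issue MUL r1<-Mul1 | r0:Add3,r1:Mul1,r2:4,r3:Add2,r4:8
c5: CDB Add2=3; issue MUL r1<-Mul2 | r0:Add3,r1:Mul2,r2:4,r3:3,r4:8
c6: CDB Add3=-1; issue SUB r0<-Add1 | r0:Add1,r1:Mul2,r2:4,r3:3,r4:8
c7: issue ADD r3<-Add2 | r0:Add1,r1:Mul2,r2:4,r3:Add2,r4:8
c8: stall | r0:Add1,r1:Mul2,r2:4,r3:Add2,r4:8
c9: CDB Add1=-4; stall | r0:-4,r1:Mul2,r2:4,r3:Add2,r4:8
c10: CDB Add2=7; stall | r0:-4,r1:Mul2,r2:4,r3:7,r4:8
c11: CDB Mul1=-3; issue MUL r2<-Mul1 | r0:-4,r1:Mul2,r2:Mul1,r3:7,r4:8
c12: CDB Mul2=-4; issue ADD r4<-Add1 | r0:-4,r1:-4,r2:Mul1,r3:7,r4:Add1
c13: - | r0:-4,r1:-4,r2:Mul1,r3:7,r4:Add1
c14: - | r0:-4,r1:-4,r2:Mul1,r3:7,r4:Add1
c15: - | r0:-4,r1:-4,r2:Mul1,r3:7,r4:Add1
c16: CDB Mul1=56 | r0:-4,r1:-4,r2:56,r3:7,r4:Add1
c17: - | r0:-4,r1:-4,r2:56,r3:7,r4:Add1
c18: - | r0:-4,r1:-4,r2:56,r3:7,r4:Add1
c19: CDB Add1=112 | r0:-4,r1:-4,r2:56,r3:7,r4:112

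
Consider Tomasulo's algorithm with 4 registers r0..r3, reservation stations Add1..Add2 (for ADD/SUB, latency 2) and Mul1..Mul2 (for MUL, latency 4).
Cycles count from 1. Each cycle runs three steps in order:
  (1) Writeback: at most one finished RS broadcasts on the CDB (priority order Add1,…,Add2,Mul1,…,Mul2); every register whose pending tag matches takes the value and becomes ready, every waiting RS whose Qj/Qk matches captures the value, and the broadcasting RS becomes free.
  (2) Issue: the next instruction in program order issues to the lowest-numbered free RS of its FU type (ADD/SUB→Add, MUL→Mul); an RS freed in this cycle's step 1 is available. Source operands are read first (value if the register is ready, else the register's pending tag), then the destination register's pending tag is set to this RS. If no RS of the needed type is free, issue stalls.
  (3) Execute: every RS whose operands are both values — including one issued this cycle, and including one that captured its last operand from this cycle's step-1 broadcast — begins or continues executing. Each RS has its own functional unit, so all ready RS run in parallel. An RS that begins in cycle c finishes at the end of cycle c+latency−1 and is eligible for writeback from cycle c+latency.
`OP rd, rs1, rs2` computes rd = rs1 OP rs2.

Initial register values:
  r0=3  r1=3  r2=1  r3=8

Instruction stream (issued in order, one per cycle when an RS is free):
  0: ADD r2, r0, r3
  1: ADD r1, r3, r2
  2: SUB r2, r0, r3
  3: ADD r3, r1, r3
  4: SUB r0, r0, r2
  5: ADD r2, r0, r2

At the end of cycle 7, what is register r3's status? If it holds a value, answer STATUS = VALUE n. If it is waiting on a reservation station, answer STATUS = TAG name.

STATUS = TAG Add1

cycle 1: issue ADD r2<-Add1 // r0:3,r1:3,r2:Add1,r3:8
cycle 2: issue ADD r1<-Add2 // r0:3,r1:Add2,r2:Add1,r3:8
cycle 3: CDB Add1=11; issue SUB r2<-Add1 // r0:3,r1:Add2,r2:Add1,r3:8
cycle 4: stall // r0:3,r1:Add2,r2:Add1,r3:8
cycle 5: CDB Add1=-5; issue ADD r3<-Add1 // r0:3,r1:Add2,r2:-5,r3:Add1
cycle 6: CDB Add2=19; issue SUB r0<-Add2 // r0:Add2,r1:19,r2:-5,r3:Add1
cycle 7: stall // r0:Add2,r1:19,r2:-5,r3:Add1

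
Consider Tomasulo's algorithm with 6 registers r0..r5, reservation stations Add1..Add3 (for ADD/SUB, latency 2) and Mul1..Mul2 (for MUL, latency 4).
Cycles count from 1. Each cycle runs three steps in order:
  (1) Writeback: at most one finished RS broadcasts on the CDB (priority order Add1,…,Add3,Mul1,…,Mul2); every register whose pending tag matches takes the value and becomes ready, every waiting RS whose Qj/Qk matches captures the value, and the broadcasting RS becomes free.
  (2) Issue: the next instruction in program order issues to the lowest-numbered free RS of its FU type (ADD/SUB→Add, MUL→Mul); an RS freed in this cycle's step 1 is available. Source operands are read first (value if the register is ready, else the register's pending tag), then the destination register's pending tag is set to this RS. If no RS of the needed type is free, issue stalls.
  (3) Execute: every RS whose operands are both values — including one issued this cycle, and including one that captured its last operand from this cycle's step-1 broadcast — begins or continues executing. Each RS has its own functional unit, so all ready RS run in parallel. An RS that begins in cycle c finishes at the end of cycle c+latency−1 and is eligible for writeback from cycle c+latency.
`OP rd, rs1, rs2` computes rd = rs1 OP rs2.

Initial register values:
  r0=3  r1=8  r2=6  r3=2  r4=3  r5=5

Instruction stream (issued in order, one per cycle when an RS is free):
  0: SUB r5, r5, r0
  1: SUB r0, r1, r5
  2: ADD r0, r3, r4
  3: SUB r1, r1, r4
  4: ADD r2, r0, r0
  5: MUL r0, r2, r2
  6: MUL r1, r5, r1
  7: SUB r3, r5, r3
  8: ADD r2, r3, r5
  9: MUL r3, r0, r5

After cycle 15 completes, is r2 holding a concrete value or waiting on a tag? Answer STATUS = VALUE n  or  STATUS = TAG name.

STATUS = VALUE 2

  c1: issue SUB r5<-Add1  regs: r0:3,r1:8,r2:6,r3:2,r4:3,r5:Add1
  c2: issue SUB r0<-Add2  regs: r0:Add2,r1:8,r2:6,r3:2,r4:3,r5:Add1
  c3: CDB Add1=2; issue ADD r0<-Add1  regs: r0:Add1,r1:8,r2:6,r3:2,r4:3,r5:2
  c4: issue SUB r1<-Add3  regs: r0:Add1,r1:Add3,r2:6,r3:2,r4:3,r5:2
  c5: CDB Add1=5; issue ADD r2<-Add1  regs: r0:5,r1:Add3,r2:Add1,r3:2,r4:3,r5:2
  c6: CDB Add2=6; issue MUL r0<-Mul1  regs: r0:Mul1,r1:Add3,r2:Add1,r3:2,r4:3,r5:2
  c7: CDB Add1=10; issue MUL r1<-Mul2  regs: r0:Mul1,r1:Mul2,r2:10,r3:2,r4:3,r5:2
  c8: CDB Add3=5; issue SUB r3<-Add1  regs: r0:Mul1,r1:Mul2,r2:10,r3:Add1,r4:3,r5:2
  c9: issue ADD r2<-Add2  regs: r0:Mul1,r1:Mul2,r2:Add2,r3:Add1,r4:3,r5:2
  c10: CDB Add1=0; stall  regs: r0:Mul1,r1:Mul2,r2:Add2,r3:0,r4:3,r5:2
  c11: CDB Mul1=100; issue MUL r3<-Mul1  regs: r0:100,r1:Mul2,r2:Add2,r3:Mul1,r4:3,r5:2
  c12: CDB Add2=2  regs: r0:100,r1:Mul2,r2:2,r3:Mul1,r4:3,r5:2
  c13: CDB Mul2=10  regs: r0:100,r1:10,r2:2,r3:Mul1,r4:3,r5:2
  c14: -  regs: r0:100,r1:10,r2:2,r3:Mul1,r4:3,r5:2
  c15: CDB Mul1=200  regs: r0:100,r1:10,r2:2,r3:200,r4:3,r5:2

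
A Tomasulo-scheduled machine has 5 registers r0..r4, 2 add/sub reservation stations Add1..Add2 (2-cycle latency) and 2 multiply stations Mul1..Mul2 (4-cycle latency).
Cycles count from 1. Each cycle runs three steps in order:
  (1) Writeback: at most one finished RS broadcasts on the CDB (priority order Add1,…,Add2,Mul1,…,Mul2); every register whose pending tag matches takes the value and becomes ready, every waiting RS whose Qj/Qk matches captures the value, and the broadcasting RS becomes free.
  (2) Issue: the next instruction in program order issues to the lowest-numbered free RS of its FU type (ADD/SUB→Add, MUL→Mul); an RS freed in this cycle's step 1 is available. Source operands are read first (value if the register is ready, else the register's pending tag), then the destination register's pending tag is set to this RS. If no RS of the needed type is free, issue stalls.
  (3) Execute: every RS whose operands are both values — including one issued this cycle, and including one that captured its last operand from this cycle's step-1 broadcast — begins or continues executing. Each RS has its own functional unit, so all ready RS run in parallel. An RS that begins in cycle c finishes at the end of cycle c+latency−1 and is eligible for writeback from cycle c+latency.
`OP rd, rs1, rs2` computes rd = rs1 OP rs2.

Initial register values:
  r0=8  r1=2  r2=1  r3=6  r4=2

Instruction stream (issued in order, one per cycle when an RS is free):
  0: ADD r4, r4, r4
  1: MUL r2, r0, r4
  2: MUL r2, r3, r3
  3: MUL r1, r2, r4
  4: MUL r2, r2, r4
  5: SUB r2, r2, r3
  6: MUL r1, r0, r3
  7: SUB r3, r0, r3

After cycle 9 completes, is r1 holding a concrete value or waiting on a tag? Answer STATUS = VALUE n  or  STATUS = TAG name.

  c1: issue ADD r4<-Add1  regs: r0:8,r1:2,r2:1,r3:6,r4:Add1
  c2: issue MUL r2<-Mul1  regs: r0:8,r1:2,r2:Mul1,r3:6,r4:Add1
  c3: CDB Add1=4; issue MUL r2<-Mul2  regs: r0:8,r1:2,r2:Mul2,r3:6,r4:4
  c4: stall  regs: r0:8,r1:2,r2:Mul2,r3:6,r4:4
  c5: stall  regs: r0:8,r1:2,r2:Mul2,r3:6,r4:4
  c6: stall  regs: r0:8,r1:2,r2:Mul2,r3:6,r4:4
  c7: CDB Mul1=32; issue MUL r1<-Mul1  regs: r0:8,r1:Mul1,r2:Mul2,r3:6,r4:4
  c8: CDB Mul2=36; issue MUL r2<-Mul2  regs: r0:8,r1:Mul1,r2:Mul2,r3:6,r4:4
  c9: issue SUB r2<-Add1  regs: r0:8,r1:Mul1,r2:Add1,r3:6,r4:4

STATUS = TAG Mul1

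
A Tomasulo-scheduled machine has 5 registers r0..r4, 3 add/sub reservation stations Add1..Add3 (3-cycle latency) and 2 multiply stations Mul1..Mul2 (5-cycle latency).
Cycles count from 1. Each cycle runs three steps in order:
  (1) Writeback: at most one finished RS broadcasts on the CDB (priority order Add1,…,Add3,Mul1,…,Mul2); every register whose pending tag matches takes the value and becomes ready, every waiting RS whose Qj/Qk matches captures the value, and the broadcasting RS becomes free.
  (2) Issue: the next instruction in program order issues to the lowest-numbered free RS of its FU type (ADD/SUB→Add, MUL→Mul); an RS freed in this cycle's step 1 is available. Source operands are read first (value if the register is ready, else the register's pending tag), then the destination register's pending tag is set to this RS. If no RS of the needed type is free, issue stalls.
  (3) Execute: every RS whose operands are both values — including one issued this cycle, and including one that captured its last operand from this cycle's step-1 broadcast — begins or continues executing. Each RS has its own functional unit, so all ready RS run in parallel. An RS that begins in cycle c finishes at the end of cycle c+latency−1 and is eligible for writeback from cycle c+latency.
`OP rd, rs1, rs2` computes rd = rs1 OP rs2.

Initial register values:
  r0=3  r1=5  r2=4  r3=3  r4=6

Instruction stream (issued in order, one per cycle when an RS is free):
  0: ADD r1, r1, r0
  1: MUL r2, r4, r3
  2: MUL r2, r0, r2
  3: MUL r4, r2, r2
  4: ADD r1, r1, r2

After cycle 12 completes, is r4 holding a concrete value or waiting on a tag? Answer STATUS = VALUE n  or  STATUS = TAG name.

STATUS = TAG Mul1

c1: issue ADD r1<-Add1 | r0:3,r1:Add1,r2:4,r3:3,r4:6
c2: issue MUL r2<-Mul1 | r0:3,r1:Add1,r2:Mul1,r3:3,r4:6
c3: issue MUL r2<-Mul2 | r0:3,r1:Add1,r2:Mul2,r3:3,r4:6
c4: CDB Add1=8; stall | r0:3,r1:8,r2:Mul2,r3:3,r4:6
c5: stall | r0:3,r1:8,r2:Mul2,r3:3,r4:6
c6: stall | r0:3,r1:8,r2:Mul2,r3:3,r4:6
c7: CDB Mul1=18; issue MUL r4<-Mul1 | r0:3,r1:8,r2:Mul2,r3:3,r4:Mul1
c8: issue ADD r1<-Add1 | r0:3,r1:Add1,r2:Mul2,r3:3,r4:Mul1
c9: - | r0:3,r1:Add1,r2:Mul2,r3:3,r4:Mul1
c10: - | r0:3,r1:Add1,r2:Mul2,r3:3,r4:Mul1
c11: - | r0:3,r1:Add1,r2:Mul2,r3:3,r4:Mul1
c12: CDB Mul2=54 | r0:3,r1:Add1,r2:54,r3:3,r4:Mul1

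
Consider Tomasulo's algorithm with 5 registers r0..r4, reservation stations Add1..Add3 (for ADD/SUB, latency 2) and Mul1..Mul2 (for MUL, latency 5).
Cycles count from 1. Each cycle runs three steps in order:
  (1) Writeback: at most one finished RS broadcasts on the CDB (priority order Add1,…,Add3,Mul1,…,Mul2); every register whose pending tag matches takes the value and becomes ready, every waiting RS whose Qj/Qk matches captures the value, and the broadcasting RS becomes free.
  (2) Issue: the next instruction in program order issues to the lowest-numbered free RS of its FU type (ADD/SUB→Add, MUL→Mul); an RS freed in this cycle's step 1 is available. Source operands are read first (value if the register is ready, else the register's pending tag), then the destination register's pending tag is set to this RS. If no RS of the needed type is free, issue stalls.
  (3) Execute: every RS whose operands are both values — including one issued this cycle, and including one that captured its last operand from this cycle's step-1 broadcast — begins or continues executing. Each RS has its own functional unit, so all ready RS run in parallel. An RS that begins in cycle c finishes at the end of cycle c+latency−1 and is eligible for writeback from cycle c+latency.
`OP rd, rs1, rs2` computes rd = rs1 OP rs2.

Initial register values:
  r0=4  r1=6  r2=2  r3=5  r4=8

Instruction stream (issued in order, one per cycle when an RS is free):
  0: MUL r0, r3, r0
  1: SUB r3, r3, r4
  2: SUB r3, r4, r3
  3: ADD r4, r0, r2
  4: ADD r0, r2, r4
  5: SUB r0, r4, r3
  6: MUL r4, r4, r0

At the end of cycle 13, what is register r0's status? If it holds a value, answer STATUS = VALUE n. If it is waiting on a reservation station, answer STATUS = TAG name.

STATUS = VALUE 11

cycle 1: issue MUL r0<-Mul1 // r0:Mul1,r1:6,r2:2,r3:5,r4:8
cycle 2: issue SUB r3<-Add1 // r0:Mul1,r1:6,r2:2,r3:Add1,r4:8
cycle 3: issue SUB r3<-Add2 // r0:Mul1,r1:6,r2:2,r3:Add2,r4:8
cycle 4: CDB Add1=-3; issue ADD r4<-Add1 // r0:Mul1,r1:6,r2:2,r3:Add2,r4:Add1
cycle 5: issue ADD r0<-Add3 // r0:Add3,r1:6,r2:2,r3:Add2,r4:Add1
cycle 6: CDB Add2=11; issue SUB r0<-Add2 // r0:Add2,r1:6,r2:2,r3:11,r4:Add1
cycle 7: CDB Mul1=20; issue MUL r4<-Mul1 // r0:Add2,r1:6,r2:2,r3:11,r4:Mul1
cycle 8: - // r0:Add2,r1:6,r2:2,r3:11,r4:Mul1
cycle 9: CDB Add1=22 // r0:Add2,r1:6,r2:2,r3:11,r4:Mul1
cycle 10: - // r0:Add2,r1:6,r2:2,r3:11,r4:Mul1
cycle 11: CDB Add2=11 // r0:11,r1:6,r2:2,r3:11,r4:Mul1
cycle 12: CDB Add3=24 // r0:11,r1:6,r2:2,r3:11,r4:Mul1
cycle 13: - // r0:11,r1:6,r2:2,r3:11,r4:Mul1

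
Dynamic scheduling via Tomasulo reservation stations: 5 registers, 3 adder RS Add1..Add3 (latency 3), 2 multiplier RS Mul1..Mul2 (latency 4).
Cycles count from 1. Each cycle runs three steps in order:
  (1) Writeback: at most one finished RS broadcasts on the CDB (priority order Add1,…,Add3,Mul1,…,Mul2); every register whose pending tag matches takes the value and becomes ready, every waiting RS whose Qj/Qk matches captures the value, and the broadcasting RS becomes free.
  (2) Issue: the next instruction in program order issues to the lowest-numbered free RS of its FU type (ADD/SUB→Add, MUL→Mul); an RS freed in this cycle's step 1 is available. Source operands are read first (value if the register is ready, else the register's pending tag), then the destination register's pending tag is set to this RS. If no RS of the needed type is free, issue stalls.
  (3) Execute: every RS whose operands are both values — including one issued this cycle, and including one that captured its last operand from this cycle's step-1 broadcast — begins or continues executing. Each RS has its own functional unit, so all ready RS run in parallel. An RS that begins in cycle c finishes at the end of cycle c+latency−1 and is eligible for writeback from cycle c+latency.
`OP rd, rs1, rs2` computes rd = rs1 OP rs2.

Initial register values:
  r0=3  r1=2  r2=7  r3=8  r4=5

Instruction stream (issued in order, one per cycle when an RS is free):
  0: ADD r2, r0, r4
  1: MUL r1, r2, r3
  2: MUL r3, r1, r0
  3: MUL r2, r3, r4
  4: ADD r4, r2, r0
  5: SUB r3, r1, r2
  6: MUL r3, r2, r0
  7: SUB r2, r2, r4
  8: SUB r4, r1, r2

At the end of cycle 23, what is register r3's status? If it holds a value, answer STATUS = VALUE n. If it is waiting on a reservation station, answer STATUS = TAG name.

  c1: issue ADD r2<-Add1  regs: r0:3,r1:2,r2:Add1,r3:8,r4:5
  c2: issue MUL r1<-Mul1  regs: r0:3,r1:Mul1,r2:Add1,r3:8,r4:5
  c3: issue MUL r3<-Mul2  regs: r0:3,r1:Mul1,r2:Add1,r3:Mul2,r4:5
  c4: CDB Add1=8; stall  regs: r0:3,r1:Mul1,r2:8,r3:Mul2,r4:5
  c5: stall  regs: r0:3,r1:Mul1,r2:8,r3:Mul2,r4:5
  c6: stall  regs: r0:3,r1:Mul1,r2:8,r3:Mul2,r4:5
  c7: stall  regs: r0:3,r1:Mul1,r2:8,r3:Mul2,r4:5
  c8: CDB Mul1=64; issue MUL r2<-Mul1  regs: r0:3,r1:64,r2:Mul1,r3:Mul2,r4:5
  c9: issue ADD r4<-Add1  regs: r0:3,r1:64,r2:Mul1,r3:Mul2,r4:Add1
  c10: issue SUB r3<-Add2  regs: r0:3,r1:64,r2:Mul1,r3:Add2,r4:Add1
  c11: stall  regs: r0:3,r1:64,r2:Mul1,r3:Add2,r4:Add1
  c12: CDB Mul2=192; issue MUL r3<-Mul2  regs: r0:3,r1:64,r2:Mul1,r3:Mul2,r4:Add1
  c13: issue SUB r2<-Add3  regs: r0:3,r1:64,r2:Add3,r3:Mul2,r4:Add1
  c14: stall  regs: r0:3,r1:64,r2:Add3,r3:Mul2,r4:Add1
  c15: stall  regs: r0:3,r1:64,r2:Add3,r3:Mul2,r4:Add1
  c16: CDB Mul1=960; stall  regs: r0:3,r1:64,r2:Add3,r3:Mul2,r4:Add1
  c17: stall  regs: r0:3,r1:64,r2:Add3,r3:Mul2,r4:Add1
  c18: stall  regs: r0:3,r1:64,r2:Add3,r3:Mul2,r4:Add1
  c19: CDB Add1=963; issue SUB r4<-Add1  regs: r0:3,r1:64,r2:Add3,r3:Mul2,r4:Add1
  c20: CDB Add2=-896  regs: r0:3,r1:64,r2:Add3,r3:Mul2,r4:Add1
  c21: CDB Mul2=2880  regs: r0:3,r1:64,r2:Add3,r3:2880,r4:Add1
  c22: CDB Add3=-3  regs: r0:3,r1:64,r2:-3,r3:2880,r4:Add1
  c23: -  regs: r0:3,r1:64,r2:-3,r3:2880,r4:Add1

STATUS = VALUE 2880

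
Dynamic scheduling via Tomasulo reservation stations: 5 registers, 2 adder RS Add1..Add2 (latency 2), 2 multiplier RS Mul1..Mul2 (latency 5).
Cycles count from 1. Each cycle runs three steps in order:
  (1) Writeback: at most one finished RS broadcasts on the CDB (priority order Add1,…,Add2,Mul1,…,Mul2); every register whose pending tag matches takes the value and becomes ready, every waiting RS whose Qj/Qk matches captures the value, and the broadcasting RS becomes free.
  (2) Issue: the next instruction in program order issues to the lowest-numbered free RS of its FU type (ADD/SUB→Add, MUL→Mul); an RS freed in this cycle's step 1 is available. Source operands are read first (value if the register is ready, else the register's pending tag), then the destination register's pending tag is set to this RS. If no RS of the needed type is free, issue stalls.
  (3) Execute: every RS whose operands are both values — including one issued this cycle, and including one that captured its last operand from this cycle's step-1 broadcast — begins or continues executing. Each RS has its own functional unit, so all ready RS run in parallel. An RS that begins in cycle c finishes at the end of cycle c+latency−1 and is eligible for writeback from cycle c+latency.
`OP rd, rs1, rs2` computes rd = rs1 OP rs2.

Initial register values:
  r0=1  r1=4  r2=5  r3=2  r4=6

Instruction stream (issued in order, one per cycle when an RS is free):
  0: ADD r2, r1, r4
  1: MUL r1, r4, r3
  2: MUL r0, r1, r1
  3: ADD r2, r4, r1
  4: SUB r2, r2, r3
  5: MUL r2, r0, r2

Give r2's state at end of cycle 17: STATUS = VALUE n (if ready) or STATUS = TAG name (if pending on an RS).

c1: issue ADD r2<-Add1 | r0:1,r1:4,r2:Add1,r3:2,r4:6
c2: issue MUL r1<-Mul1 | r0:1,r1:Mul1,r2:Add1,r3:2,r4:6
c3: CDB Add1=10; issue MUL r0<-Mul2 | r0:Mul2,r1:Mul1,r2:10,r3:2,r4:6
c4: issue ADD r2<-Add1 | r0:Mul2,r1:Mul1,r2:Add1,r3:2,r4:6
c5: issue SUB r2<-Add2 | r0:Mul2,r1:Mul1,r2:Add2,r3:2,r4:6
c6: stall | r0:Mul2,r1:Mul1,r2:Add2,r3:2,r4:6
c7: CDB Mul1=12; issue MUL r2<-Mul1 | r0:Mul2,r1:12,r2:Mul1,r3:2,r4:6
c8: - | r0:Mul2,r1:12,r2:Mul1,r3:2,r4:6
c9: CDB Add1=18 | r0:Mul2,r1:12,r2:Mul1,r3:2,r4:6
c10: - | r0:Mul2,r1:12,r2:Mul1,r3:2,r4:6
c11: CDB Add2=16 | r0:Mul2,r1:12,r2:Mul1,r3:2,r4:6
c12: CDB Mul2=144 | r0:144,r1:12,r2:Mul1,r3:2,r4:6
c13: - | r0:144,r1:12,r2:Mul1,r3:2,r4:6
c14: - | r0:144,r1:12,r2:Mul1,r3:2,r4:6
c15: - | r0:144,r1:12,r2:Mul1,r3:2,r4:6
c16: - | r0:144,r1:12,r2:Mul1,r3:2,r4:6
c17: CDB Mul1=2304 | r0:144,r1:12,r2:2304,r3:2,r4:6

STATUS = VALUE 2304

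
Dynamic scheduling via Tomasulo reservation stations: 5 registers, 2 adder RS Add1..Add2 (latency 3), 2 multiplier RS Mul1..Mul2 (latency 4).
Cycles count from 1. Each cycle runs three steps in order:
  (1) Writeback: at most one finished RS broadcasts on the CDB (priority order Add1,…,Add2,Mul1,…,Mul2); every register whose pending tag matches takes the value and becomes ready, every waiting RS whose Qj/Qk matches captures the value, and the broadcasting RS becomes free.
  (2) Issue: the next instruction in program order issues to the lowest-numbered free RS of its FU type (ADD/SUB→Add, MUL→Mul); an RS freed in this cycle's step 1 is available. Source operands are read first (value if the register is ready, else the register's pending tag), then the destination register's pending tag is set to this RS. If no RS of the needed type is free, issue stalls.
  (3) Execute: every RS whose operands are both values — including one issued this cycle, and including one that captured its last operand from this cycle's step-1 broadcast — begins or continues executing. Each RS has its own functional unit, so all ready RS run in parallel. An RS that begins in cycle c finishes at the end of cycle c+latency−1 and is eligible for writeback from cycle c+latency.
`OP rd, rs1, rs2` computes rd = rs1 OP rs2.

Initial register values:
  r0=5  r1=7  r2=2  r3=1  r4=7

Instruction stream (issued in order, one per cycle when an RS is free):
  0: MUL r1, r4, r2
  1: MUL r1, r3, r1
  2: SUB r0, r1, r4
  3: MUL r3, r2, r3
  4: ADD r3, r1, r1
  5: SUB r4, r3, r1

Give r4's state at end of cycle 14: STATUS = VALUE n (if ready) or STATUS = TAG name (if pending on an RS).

STATUS = TAG Add1

c1: issue MUL r1<-Mul1 | r0:5,r1:Mul1,r2:2,r3:1,r4:7
c2: issue MUL r1<-Mul2 | r0:5,r1:Mul2,r2:2,r3:1,r4:7
c3: issue SUB r0<-Add1 | r0:Add1,r1:Mul2,r2:2,r3:1,r4:7
c4: stall | r0:Add1,r1:Mul2,r2:2,r3:1,r4:7
c5: CDB Mul1=14; issue MUL r3<-Mul1 | r0:Add1,r1:Mul2,r2:2,r3:Mul1,r4:7
c6: issue ADD r3<-Add2 | r0:Add1,r1:Mul2,r2:2,r3:Add2,r4:7
c7: stall | r0:Add1,r1:Mul2,r2:2,r3:Add2,r4:7
c8: stall | r0:Add1,r1:Mul2,r2:2,r3:Add2,r4:7
c9: CDB Mul1=2; stall | r0:Add1,r1:Mul2,r2:2,r3:Add2,r4:7
c10: CDB Mul2=14; stall | r0:Add1,r1:14,r2:2,r3:Add2,r4:7
c11: stall | r0:Add1,r1:14,r2:2,r3:Add2,r4:7
c12: stall | r0:Add1,r1:14,r2:2,r3:Add2,r4:7
c13: CDB Add1=7; issue SUB r4<-Add1 | r0:7,r1:14,r2:2,r3:Add2,r4:Add1
c14: CDB Add2=28 | r0:7,r1:14,r2:2,r3:28,r4:Add1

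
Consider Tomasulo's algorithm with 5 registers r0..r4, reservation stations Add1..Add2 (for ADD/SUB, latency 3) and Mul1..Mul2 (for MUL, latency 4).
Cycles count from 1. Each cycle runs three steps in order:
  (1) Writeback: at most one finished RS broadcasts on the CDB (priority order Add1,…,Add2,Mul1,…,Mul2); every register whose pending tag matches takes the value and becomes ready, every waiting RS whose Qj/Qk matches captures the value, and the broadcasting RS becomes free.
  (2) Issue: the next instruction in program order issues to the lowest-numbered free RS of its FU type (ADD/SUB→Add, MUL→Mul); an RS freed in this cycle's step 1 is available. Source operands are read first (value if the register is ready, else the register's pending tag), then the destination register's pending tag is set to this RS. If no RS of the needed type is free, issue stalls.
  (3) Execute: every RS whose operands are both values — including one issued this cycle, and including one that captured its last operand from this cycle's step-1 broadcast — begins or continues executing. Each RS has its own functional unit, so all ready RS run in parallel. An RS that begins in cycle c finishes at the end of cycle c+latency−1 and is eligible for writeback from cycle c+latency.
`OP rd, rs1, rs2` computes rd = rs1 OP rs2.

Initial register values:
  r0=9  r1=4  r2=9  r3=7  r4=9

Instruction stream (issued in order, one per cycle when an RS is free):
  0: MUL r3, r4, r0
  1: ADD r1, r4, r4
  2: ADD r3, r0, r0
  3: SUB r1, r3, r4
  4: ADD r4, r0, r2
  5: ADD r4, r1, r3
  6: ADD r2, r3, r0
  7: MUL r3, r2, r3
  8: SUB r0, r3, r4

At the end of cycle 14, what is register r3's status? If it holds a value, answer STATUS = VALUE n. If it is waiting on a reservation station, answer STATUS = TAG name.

STATUS = TAG Mul1

cycle 1: issue MUL r3<-Mul1 // r0:9,r1:4,r2:9,r3:Mul1,r4:9
cycle 2: issue ADD r1<-Add1 // r0:9,r1:Add1,r2:9,r3:Mul1,r4:9
cycle 3: issue ADD r3<-Add2 // r0:9,r1:Add1,r2:9,r3:Add2,r4:9
cycle 4: stall // r0:9,r1:Add1,r2:9,r3:Add2,r4:9
cycle 5: CDB Add1=18; issue SUB r1<-Add1 // r0:9,r1:Add1,r2:9,r3:Add2,r4:9
cycle 6: CDB Add2=18; issue ADD r4<-Add2 // r0:9,r1:Add1,r2:9,r3:18,r4:Add2
cycle 7: CDB Mul1=81; stall // r0:9,r1:Add1,r2:9,r3:18,r4:Add2
cycle 8: stall // r0:9,r1:Add1,r2:9,r3:18,r4:Add2
cycle 9: CDB Add1=9; issue ADD r4<-Add1 // r0:9,r1:9,r2:9,r3:18,r4:Add1
cycle 10: CDB Add2=18; issue ADD r2<-Add2 // r0:9,r1:9,r2:Add2,r3:18,r4:Add1
cycle 11: issue MUL r3<-Mul1 // r0:9,r1:9,r2:Add2,r3:Mul1,r4:Add1
cycle 12: CDB Add1=27; issue SUB r0<-Add1 // r0:Add1,r1:9,r2:Add2,r3:Mul1,r4:27
cycle 13: CDB Add2=27 // r0:Add1,r1:9,r2:27,r3:Mul1,r4:27
cycle 14: - // r0:Add1,r1:9,r2:27,r3:Mul1,r4:27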